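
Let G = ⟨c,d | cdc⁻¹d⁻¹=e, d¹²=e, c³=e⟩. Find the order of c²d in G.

Compute successive powers until reaching e:
  (c²d)¹ = c²d, (c²d)² = cd², (c²d)³ = d³, (c²d)⁴ = c²d⁴, (c²d)⁵ = cd⁵, (c²d)⁶ = d⁶, (c²d)⁷ = c²d⁷, (c²d)⁸ = cd⁸, (c²d)⁹ = d⁹, (c²d)¹⁰ = c²d¹⁰, (c²d)¹¹ = cd¹¹, (c²d)¹² = e.
The smallest positive k with (c²d)ᵏ = e is 12.

Answer: 12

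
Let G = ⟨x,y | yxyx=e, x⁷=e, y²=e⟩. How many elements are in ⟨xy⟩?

|⟨xy⟩| equals the order of xy. Compute successive powers until reaching e:
  (xy)¹ = xy, (xy)² = e.
The smallest positive k with (xy)ᵏ = e is 2, so |⟨xy⟩| = 2.

Answer: 2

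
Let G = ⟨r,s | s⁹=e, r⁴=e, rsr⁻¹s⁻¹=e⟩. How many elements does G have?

Enumerate words in the generators, reducing via the relations: the distinct elements are
  {e, r, s, rs, r², r³, s², s³, s⁴, s⁵, s⁶, s⁷, s⁸, rs², rs³, rs⁴, rs⁵, rs⁶, rs⁷, rs⁸, r²s, r³s, r²s², r²s³, r²s⁴, r²s⁵, r²s⁶, r²s⁷, r²s⁸, r³s², r³s³, r³s⁴, r³s⁵, r³s⁶, r³s⁷, r³s⁸}.
No further products give new elements, so |G| = 36.

Answer: 36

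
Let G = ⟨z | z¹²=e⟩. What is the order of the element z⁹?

Compute successive powers until reaching e:
  (z⁹)¹ = z⁹, (z⁹)² = z⁶, (z⁹)³ = z³, (z⁹)⁴ = e.
The smallest positive k with (z⁹)ᵏ = e is 4.

Answer: 4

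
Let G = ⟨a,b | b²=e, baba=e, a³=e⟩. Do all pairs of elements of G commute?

a·b = ab but b·a = a²b, so a·b ≠ b·a and G is not abelian.

Answer: No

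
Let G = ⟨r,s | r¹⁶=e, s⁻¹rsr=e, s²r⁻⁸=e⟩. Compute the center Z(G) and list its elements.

An element z ∈ Z(G) iff z commutes with every generator.
For example r⁸ is central: (r⁸)·r = r⁹ = r·(r⁸); (r⁸)·s = s⁻¹ = s·(r⁸).
Whereas r ∉ Z(G) since r·s = rs ≠ r⁷s⁻¹ = s·r.
Checking each of the 32 elements this way gives Z(G) = {e, r⁸}, of order 2.

Answer: {e, r⁸}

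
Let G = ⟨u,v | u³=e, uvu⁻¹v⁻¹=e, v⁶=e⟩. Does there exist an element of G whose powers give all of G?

|G| = 18, but the maximum element order in G is 6 < 18. No single element generates all of G, so G is not cyclic.

Answer: No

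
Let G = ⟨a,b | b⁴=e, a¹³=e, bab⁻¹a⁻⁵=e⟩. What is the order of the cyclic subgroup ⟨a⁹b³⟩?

|⟨a⁹b³⟩| equals the order of a⁹b³. Compute successive powers until reaching e:
  (a⁹b³)¹ = a⁹b³, (a⁹b³)² = a³b², (a⁹b³)³ = a⁷b, (a⁹b³)⁴ = e.
The smallest positive k with (a⁹b³)ᵏ = e is 4, so |⟨a⁹b³⟩| = 4.

Answer: 4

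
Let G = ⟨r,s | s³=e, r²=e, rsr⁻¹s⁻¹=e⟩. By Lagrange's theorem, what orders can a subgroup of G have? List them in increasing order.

|G| = 6 = 2 · 3. By Lagrange's theorem the order of any subgroup divides 6; the divisors of 6 are 1, 2, 3, 6.

Answer: 1, 2, 3, 6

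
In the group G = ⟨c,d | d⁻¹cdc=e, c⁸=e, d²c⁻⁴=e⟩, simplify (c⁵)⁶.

Compute successive powers of (c⁵), reducing at each step:
  (c⁵)²: (c⁵) · c⁵ = c²
  (c⁵)³: (c²) · c⁵ = c⁷
  (c⁵)⁴: (c⁷) · c⁵ = c⁴
  (c⁵)⁵: (c⁴) · c⁵ = c
  (c⁵)⁶: c · c⁵ = c⁶

Answer: c⁶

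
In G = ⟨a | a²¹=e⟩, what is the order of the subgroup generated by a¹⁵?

|⟨a¹⁵⟩| equals the order of a¹⁵. Compute successive powers until reaching e:
  (a¹⁵)¹ = a¹⁵, (a¹⁵)² = a⁹, (a¹⁵)³ = a³, (a¹⁵)⁴ = a¹⁸, (a¹⁵)⁵ = a¹², (a¹⁵)⁶ = a⁶, (a¹⁵)⁷ = e.
The smallest positive k with (a¹⁵)ᵏ = e is 7, so |⟨a¹⁵⟩| = 7.

Answer: 7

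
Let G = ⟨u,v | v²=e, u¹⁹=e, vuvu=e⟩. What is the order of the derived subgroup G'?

G' = [G, G] is generated by all commutators. The generator-pair commutators are: [u, v] = u².
The subgroup they normally generate is {e, u, u², u³, u⁴, u⁵, u⁶, u⁷, u⁸, u⁹, u¹⁰, u¹¹, u¹², u¹³, u¹⁴, u¹⁵, u¹⁶, u¹⁷, u¹⁸}, of order 19.
Check: |G/G'| = 38/19 = 2 is the order of the abelianisation.

Answer: 19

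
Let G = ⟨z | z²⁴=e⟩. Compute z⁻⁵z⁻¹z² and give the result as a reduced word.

Multiply left to right, reducing at each step:
  (z¹⁹) · z⁻¹ = z¹⁸
  (z¹⁸) · z² = z²⁰

Answer: z²⁰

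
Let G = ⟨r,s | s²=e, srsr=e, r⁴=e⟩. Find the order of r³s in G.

Compute successive powers until reaching e:
  (r³s)¹ = r³s, (r³s)² = e.
The smallest positive k with (r³s)ᵏ = e is 2.

Answer: 2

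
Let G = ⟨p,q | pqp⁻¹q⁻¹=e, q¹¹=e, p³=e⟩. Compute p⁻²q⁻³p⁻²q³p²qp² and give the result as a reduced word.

Multiply left to right, reducing at each step:
  p · q⁻³ = pq⁸
  (pq⁸) · p⁻² = p²q⁸
  (p²q⁸) · q³ = p²
  (p²) · p² = p
  p · q = pq
  (pq) · p² = q

Answer: q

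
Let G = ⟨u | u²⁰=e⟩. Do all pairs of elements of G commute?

G has a single generator, so G is cyclic and hence abelian.

Answer: Yes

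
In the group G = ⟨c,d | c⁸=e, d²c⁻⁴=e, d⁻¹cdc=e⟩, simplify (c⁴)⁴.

Compute successive powers of (c⁴), reducing at each step:
  (c⁴)²: (c⁴) · c⁴ = e
  (c⁴)³: e · c⁴ = c⁴
  (c⁴)⁴: (c⁴) · c⁴ = e

Answer: e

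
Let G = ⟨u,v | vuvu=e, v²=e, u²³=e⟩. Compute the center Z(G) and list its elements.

An element z ∈ Z(G) iff z commutes with every generator.
For example e is central: e·u = u = u·e; e·v = v = v·e.
Whereas u ∉ Z(G) since u·v = uv ≠ u²²v = v·u.
Checking each of the 46 elements this way gives Z(G) = {e}, of order 1.

Answer: {e}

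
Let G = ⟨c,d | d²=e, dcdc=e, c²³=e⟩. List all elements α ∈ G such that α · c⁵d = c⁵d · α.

⟨c⁵d⟩ ⊆ C_G(c⁵d) since powers of c⁵d commute with c⁵d; so |C_G(c⁵d)| ≥ |⟨c⁵d⟩| = 2.
By orbit–stabilizer, |C_G(c⁵d)| = |G| / |conj. class of c⁵d| = 46 / 23 = 2.
The 2 elements commuting with c⁵d are {e, c⁵d}.

Answer: {e, c⁵d}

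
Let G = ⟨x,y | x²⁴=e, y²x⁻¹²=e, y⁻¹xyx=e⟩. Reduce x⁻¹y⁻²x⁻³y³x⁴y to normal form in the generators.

Multiply left to right, reducing at each step:
  (x²³) · y⁻² = x¹¹
  (x¹¹) · x⁻³ = x⁸
  (x⁸) · y³ = x⁸y⁻¹
  (x⁸y⁻¹) · x⁴ = x⁴y⁻¹
  (x⁴y⁻¹) · y = x⁴

Answer: x⁴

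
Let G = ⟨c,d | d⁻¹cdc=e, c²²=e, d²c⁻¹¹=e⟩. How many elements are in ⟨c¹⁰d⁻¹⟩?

|⟨c¹⁰d⁻¹⟩| equals the order of c¹⁰d⁻¹. Compute successive powers until reaching e:
  (c¹⁰d⁻¹)¹ = c¹⁰d⁻¹, (c¹⁰d⁻¹)² = c¹¹, (c¹⁰d⁻¹)³ = c¹⁰d, (c¹⁰d⁻¹)⁴ = e.
The smallest positive k with (c¹⁰d⁻¹)ᵏ = e is 4, so |⟨c¹⁰d⁻¹⟩| = 4.

Answer: 4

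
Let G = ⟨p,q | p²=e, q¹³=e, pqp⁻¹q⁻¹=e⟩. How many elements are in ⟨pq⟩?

|⟨pq⟩| equals the order of pq. Compute successive powers until reaching e:
  (pq)¹ = pq, (pq)² = q², (pq)³ = pq³, (pq)⁴ = q⁴, (pq)⁵ = pq⁵, (pq)⁶ = q⁶, (pq)⁷ = pq⁷, (pq)⁸ = q⁸, (pq)⁹ = pq⁹, (pq)¹⁰ = q¹⁰, (pq)¹¹ = pq¹¹, (pq)¹² = q¹², (pq)¹³ = p, (pq)¹⁴ = q, (pq)¹⁵ = pq², (pq)¹⁶ = q³, (pq)¹⁷ = pq⁴, (pq)¹⁸ = q⁵, (pq)¹⁹ = pq⁶, (pq)²⁰ = q⁷, (pq)²¹ = pq⁸, (pq)²² = q⁹, (pq)²³ = pq¹⁰, (pq)²⁴ = q¹¹, (pq)²⁵ = pq¹², (pq)²⁶ = e.
The smallest positive k with (pq)ᵏ = e is 26, so |⟨pq⟩| = 26.

Answer: 26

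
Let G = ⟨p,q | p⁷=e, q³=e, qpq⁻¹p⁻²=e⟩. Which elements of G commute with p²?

⟨p²⟩ ⊆ C_G(p²) since powers of p² commute with p²; so |C_G(p²)| ≥ |⟨p²⟩| = 7.
By orbit–stabilizer, |C_G(p²)| = |G| / |conj. class of p²| = 21 / 3 = 7.
The 7 elements commuting with p² are {e, p, p², p³, p⁴, p⁵, p⁶}.

Answer: {e, p, p², p³, p⁴, p⁵, p⁶}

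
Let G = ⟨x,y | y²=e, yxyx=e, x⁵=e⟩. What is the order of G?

Enumerate words in the generators, reducing via the relations: the distinct elements are
  {e, x, y, xy, x², x³, x⁴, x²y, x³y, x⁴y}.
No further products give new elements, so |G| = 10.

Answer: 10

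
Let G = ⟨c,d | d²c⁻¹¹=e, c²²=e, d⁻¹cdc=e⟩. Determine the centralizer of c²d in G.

⟨c²d⟩ ⊆ C_G(c²d) since powers of c²d commute with c²d; so |C_G(c²d)| ≥ |⟨c²d⟩| = 4.
By orbit–stabilizer, |C_G(c²d)| = |G| / |conj. class of c²d| = 44 / 11 = 4.
The 4 elements commuting with c²d are {e, c¹¹, c²d, c²d⁻¹}.

Answer: {e, c¹¹, c²d, c²d⁻¹}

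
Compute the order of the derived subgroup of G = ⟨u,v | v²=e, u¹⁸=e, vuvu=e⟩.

G' = [G, G] is generated by all commutators. The generator-pair commutators are: [u, v] = u².
The subgroup they normally generate is {e, u², u⁴, u⁶, u⁸, u¹⁰, u¹², u¹⁴, u¹⁶}, of order 9.
Check: |G/G'| = 36/9 = 4 is the order of the abelianisation.

Answer: 9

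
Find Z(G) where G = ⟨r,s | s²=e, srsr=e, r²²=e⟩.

An element z ∈ Z(G) iff z commutes with every generator.
For example r¹¹ is central: (r¹¹)·r = r¹² = r·(r¹¹); (r¹¹)·s = r¹¹s = s·(r¹¹).
Whereas r ∉ Z(G) since r·s = rs ≠ r²¹s = s·r.
Checking each of the 44 elements this way gives Z(G) = {e, r¹¹}, of order 2.

Answer: {e, r¹¹}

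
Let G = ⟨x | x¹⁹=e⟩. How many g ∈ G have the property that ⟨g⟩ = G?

G is cyclic of order 19. An element generates G iff its order is 19, and a cyclic group of order 19 has exactly φ(19) = 18 such elements.

Answer: 18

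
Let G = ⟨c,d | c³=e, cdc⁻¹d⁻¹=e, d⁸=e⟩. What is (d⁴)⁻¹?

The order of (d⁴) is 2 (smallest k with (d⁴)ᵏ = e), so (d⁴)⁻¹ = (d⁴)¹ = d⁴.
Check: (d⁴) · (d⁴) → (d⁴) · d⁴ = e, giving e as required.

Answer: d⁴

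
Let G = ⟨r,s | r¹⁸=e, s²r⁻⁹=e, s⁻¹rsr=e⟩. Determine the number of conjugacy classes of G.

The conjugacy classes (representative and size) are:
  [e] (size 1), [r¹⁷] (size 2), [r¹⁶] (size 2), [r³] (size 2), [r¹⁴] (size 2), [r¹³] (size 2), [r¹²] (size 2), [r¹¹] (size 2), [r¹⁰] (size 2), [r⁹] (size 1), [r⁸s] (size 9), [rs] (size 9).
Class equation: 1 + 2 + 2 + 2 + 2 + 2 + 2 + 2 + 2 + 1 + 9 + 9 = 36 = |G|. So G has 12 conjugacy classes.

Answer: 12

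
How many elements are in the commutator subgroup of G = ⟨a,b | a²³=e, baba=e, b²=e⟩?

G' = [G, G] is generated by all commutators. The generator-pair commutators are: [a, b] = a².
The subgroup they normally generate is {e, a, a², a³, a⁴, a⁵, a⁶, a⁷, a⁸, a⁹, a¹⁰, a¹¹, a¹², a¹³, a¹⁴, a¹⁵, a¹⁶, a¹⁷, a¹⁸, a¹⁹, a²⁰, a²¹, a²²}, of order 23.
Check: |G/G'| = 46/23 = 2 is the order of the abelianisation.

Answer: 23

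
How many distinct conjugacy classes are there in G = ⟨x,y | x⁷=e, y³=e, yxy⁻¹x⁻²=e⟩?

The conjugacy classes (representative and size) are:
  [e] (size 1), [x²] (size 3), [x⁵] (size 3), [y] (size 7), [y²] (size 7).
Class equation: 1 + 3 + 3 + 7 + 7 = 21 = |G|. So G has 5 conjugacy classes.

Answer: 5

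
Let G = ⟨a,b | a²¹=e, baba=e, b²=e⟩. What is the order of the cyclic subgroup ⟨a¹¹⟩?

|⟨a¹¹⟩| equals the order of a¹¹. Compute successive powers until reaching e:
  (a¹¹)¹ = a¹¹, (a¹¹)² = a, (a¹¹)³ = a¹², (a¹¹)⁴ = a², (a¹¹)⁵ = a¹³, (a¹¹)⁶ = a³, (a¹¹)⁷ = a¹⁴, (a¹¹)⁸ = a⁴, (a¹¹)⁹ = a¹⁵, (a¹¹)¹⁰ = a⁵, (a¹¹)¹¹ = a¹⁶, (a¹¹)¹² = a⁶, (a¹¹)¹³ = a¹⁷, (a¹¹)¹⁴ = a⁷, (a¹¹)¹⁵ = a¹⁸, (a¹¹)¹⁶ = a⁸, (a¹¹)¹⁷ = a¹⁹, (a¹¹)¹⁸ = a⁹, (a¹¹)¹⁹ = a²⁰, (a¹¹)²⁰ = a¹⁰, (a¹¹)²¹ = e.
The smallest positive k with (a¹¹)ᵏ = e is 21, so |⟨a¹¹⟩| = 21.

Answer: 21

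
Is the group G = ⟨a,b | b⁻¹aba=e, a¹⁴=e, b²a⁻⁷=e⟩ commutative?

a·b = ab but b·a = a⁶b⁻¹, so a·b ≠ b·a and G is not abelian.

Answer: No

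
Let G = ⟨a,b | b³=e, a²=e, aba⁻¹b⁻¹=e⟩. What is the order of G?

Enumerate words in the generators, reducing via the relations: the distinct elements are
  {a, b, e, ab, b², ab²}.
No further products give new elements, so |G| = 6.

Answer: 6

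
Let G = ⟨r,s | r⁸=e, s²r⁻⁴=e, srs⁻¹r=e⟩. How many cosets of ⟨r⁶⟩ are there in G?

First find ord(r⁶) by computing successive powers:
  (r⁶)¹ = r⁶, (r⁶)² = r⁴, (r⁶)³ = r², (r⁶)⁴ = e.
So |⟨r⁶⟩| = ord(r⁶) = 4. With |G| = 16, by Lagrange [G : ⟨r⁶⟩] = 16/4 = 4.

Answer: 4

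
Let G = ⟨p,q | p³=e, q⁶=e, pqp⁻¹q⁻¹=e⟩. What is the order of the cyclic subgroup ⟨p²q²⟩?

|⟨p²q²⟩| equals the order of p²q². Compute successive powers until reaching e:
  (p²q²)¹ = p²q², (p²q²)² = pq⁴, (p²q²)³ = e.
The smallest positive k with (p²q²)ᵏ = e is 3, so |⟨p²q²⟩| = 3.

Answer: 3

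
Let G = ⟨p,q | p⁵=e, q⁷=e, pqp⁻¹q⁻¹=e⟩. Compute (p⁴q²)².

Compute successive powers of (p⁴q²), reducing at each step:
  (p⁴q²)²: (p⁴q²) · p⁴ = p³q²;   (p³q²) · q² = p³q⁴

Answer: p³q⁴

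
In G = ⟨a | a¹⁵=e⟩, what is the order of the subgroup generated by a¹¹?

|⟨a¹¹⟩| equals the order of a¹¹. Compute successive powers until reaching e:
  (a¹¹)¹ = a¹¹, (a¹¹)² = a⁷, (a¹¹)³ = a³, (a¹¹)⁴ = a¹⁴, (a¹¹)⁵ = a¹⁰, (a¹¹)⁶ = a⁶, (a¹¹)⁷ = a², (a¹¹)⁸ = a¹³, (a¹¹)⁹ = a⁹, (a¹¹)¹⁰ = a⁵, (a¹¹)¹¹ = a, (a¹¹)¹² = a¹², (a¹¹)¹³ = a⁸, (a¹¹)¹⁴ = a⁴, (a¹¹)¹⁵ = e.
The smallest positive k with (a¹¹)ᵏ = e is 15, so |⟨a¹¹⟩| = 15.

Answer: 15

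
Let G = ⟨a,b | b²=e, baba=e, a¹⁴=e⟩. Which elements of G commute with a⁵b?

⟨a⁵b⟩ ⊆ C_G(a⁵b) since powers of a⁵b commute with a⁵b; so |C_G(a⁵b)| ≥ |⟨a⁵b⟩| = 2.
By orbit–stabilizer, |C_G(a⁵b)| = |G| / |conj. class of a⁵b| = 28 / 7 = 4.
The 4 elements commuting with a⁵b are {e, a⁷, a⁵b, a¹²b}.

Answer: {e, a⁷, a⁵b, a¹²b}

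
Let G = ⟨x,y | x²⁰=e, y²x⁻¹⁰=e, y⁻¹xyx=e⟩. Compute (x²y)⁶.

Compute successive powers of (x²y), reducing at each step:
  (x²y)²: (x²y) · x² = y;   y · y = x¹⁰
  (x²y)³: (x¹⁰) · x² = x¹²;   (x¹²) · y = x²y⁻¹
  (x²y)⁴: (x²y⁻¹) · x² = y⁻¹;   (y⁻¹) · y = e
  (x²y)⁵: e · x² = x²;   (x²) · y = x²y
  (x²y)⁶: (x²y) · x² = y;   y · y = x¹⁰

Answer: x¹⁰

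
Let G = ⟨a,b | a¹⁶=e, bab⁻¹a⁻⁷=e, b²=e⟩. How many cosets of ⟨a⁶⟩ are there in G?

First find ord(a⁶) by computing successive powers:
  (a⁶)¹ = a⁶, (a⁶)² = a¹², (a⁶)³ = a², (a⁶)⁴ = a⁸, (a⁶)⁵ = a¹⁴, (a⁶)⁶ = a⁴, (a⁶)⁷ = a¹⁰, (a⁶)⁸ = e.
So |⟨a⁶⟩| = ord(a⁶) = 8. With |G| = 32, by Lagrange [G : ⟨a⁶⟩] = 32/8 = 4.

Answer: 4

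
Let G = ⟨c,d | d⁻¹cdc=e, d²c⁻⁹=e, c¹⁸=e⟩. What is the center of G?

An element z ∈ Z(G) iff z commutes with every generator.
For example c⁹ is central: (c⁹)·c = c¹⁰ = c·(c⁹); (c⁹)·d = d⁻¹ = d·(c⁹).
Whereas c ∉ Z(G) since c·d = cd ≠ c⁸d⁻¹ = d·c.
Checking each of the 36 elements this way gives Z(G) = {e, c⁹}, of order 2.

Answer: {e, c⁹}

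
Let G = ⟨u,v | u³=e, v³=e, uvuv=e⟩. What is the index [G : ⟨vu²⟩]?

First find ord(vu²) by computing successive powers:
  (vu²)¹ = vu², (vu²)² = uv², (vu²)³ = e.
So |⟨vu²⟩| = ord(vu²) = 3. With |G| = 12, by Lagrange [G : ⟨vu²⟩] = 12/3 = 4.

Answer: 4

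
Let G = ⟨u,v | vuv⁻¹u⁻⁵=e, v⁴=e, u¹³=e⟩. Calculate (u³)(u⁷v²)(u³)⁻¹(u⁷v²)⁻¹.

[(u³), (u⁷v²)] = (u³)·(u⁷v²)·(u³)⁻¹·(u⁷v²)⁻¹.
  (u³) · (u⁷v²) = u¹⁰v²
  (u¹⁰v²) · (u¹⁰) = v²
  (v²) · (u⁷v²) = u⁶

Answer: u⁶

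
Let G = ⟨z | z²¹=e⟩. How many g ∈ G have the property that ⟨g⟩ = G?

G is cyclic of order 21. An element generates G iff its order is 21, and a cyclic group of order 21 has exactly φ(21) = 12 such elements.

Answer: 12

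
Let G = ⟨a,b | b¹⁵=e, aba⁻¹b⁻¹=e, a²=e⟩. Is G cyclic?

|G| = 30. The element ab has order 30 (its powers give 30 distinct elements), so ⟨ab⟩ = G and G is cyclic.

Answer: Yes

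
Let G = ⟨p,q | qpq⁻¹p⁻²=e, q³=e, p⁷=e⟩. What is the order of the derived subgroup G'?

G' = [G, G] is generated by all commutators. The generator-pair commutators are: [p, q] = p⁶.
The subgroup they normally generate is {e, p, p², p³, p⁴, p⁵, p⁶}, of order 7.
Check: |G/G'| = 21/7 = 3 is the order of the abelianisation.

Answer: 7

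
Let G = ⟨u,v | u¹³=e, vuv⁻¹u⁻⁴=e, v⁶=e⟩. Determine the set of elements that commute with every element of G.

An element z ∈ Z(G) iff z commutes with every generator.
For example e is central: e·u = u = u·e; e·v = v = v·e.
Whereas u ∉ Z(G) since u·v = uv ≠ u⁴v = v·u.
Checking each of the 78 elements this way gives Z(G) = {e}, of order 1.

Answer: {e}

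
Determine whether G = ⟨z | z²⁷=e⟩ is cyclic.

|G| = 27. The element z has order 27 (its powers give 27 distinct elements), so ⟨z⟩ = G and G is cyclic.

Answer: Yes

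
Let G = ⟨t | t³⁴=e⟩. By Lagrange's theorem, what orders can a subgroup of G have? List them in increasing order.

|G| = 34 = 2 · 17. By Lagrange's theorem the order of any subgroup divides 34; the divisors of 34 are 1, 2, 17, 34.

Answer: 1, 2, 17, 34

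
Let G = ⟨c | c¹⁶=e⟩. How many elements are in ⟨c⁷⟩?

|⟨c⁷⟩| equals the order of c⁷. Compute successive powers until reaching e:
  (c⁷)¹ = c⁷, (c⁷)² = c¹⁴, (c⁷)³ = c⁵, (c⁷)⁴ = c¹², (c⁷)⁵ = c³, (c⁷)⁶ = c¹⁰, (c⁷)⁷ = c, (c⁷)⁸ = c⁸, (c⁷)⁹ = c¹⁵, (c⁷)¹⁰ = c⁶, (c⁷)¹¹ = c¹³, (c⁷)¹² = c⁴, (c⁷)¹³ = c¹¹, (c⁷)¹⁴ = c², (c⁷)¹⁵ = c⁹, (c⁷)¹⁶ = e.
The smallest positive k with (c⁷)ᵏ = e is 16, so |⟨c⁷⟩| = 16.

Answer: 16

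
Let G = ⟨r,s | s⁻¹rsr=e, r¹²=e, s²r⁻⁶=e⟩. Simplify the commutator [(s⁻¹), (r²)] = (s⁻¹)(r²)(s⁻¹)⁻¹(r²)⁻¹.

[(s⁻¹), (r²)] = (s⁻¹)·(r²)·(s⁻¹)⁻¹·(r²)⁻¹.
  (s⁻¹) · (r²) = r⁴s
  (r⁴s) · s = r¹⁰
  (r¹⁰) · (r¹⁰) = r⁸

Answer: r⁸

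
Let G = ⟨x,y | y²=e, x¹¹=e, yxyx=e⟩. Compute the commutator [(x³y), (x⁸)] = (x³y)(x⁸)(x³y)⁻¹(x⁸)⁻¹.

[(x³y), (x⁸)] = (x³y)·(x⁸)·(x³y)⁻¹·(x⁸)⁻¹.
  (x³y) · (x⁸) = x⁶y
  (x⁶y) · (x³y) = x³
  (x³) · (x³) = x⁶

Answer: x⁶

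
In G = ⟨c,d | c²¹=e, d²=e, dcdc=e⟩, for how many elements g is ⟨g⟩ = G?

⟨g⟩ = G would require ord(g) = |G| = 42, but the maximum element order in G is 21 < 42. So G is not cyclic and no single element generates it: the count is 0.

Answer: 0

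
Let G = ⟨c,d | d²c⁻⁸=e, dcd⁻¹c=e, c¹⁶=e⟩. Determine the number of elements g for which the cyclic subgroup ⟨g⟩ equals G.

⟨g⟩ = G would require ord(g) = |G| = 32, but the maximum element order in G is 16 < 32. So G is not cyclic and no single element generates it: the count is 0.

Answer: 0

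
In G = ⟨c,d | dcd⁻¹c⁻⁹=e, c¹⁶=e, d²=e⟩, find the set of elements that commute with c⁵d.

⟨c⁵d⟩ ⊆ C_G(c⁵d) since powers of c⁵d commute with c⁵d; so |C_G(c⁵d)| ≥ |⟨c⁵d⟩| = 16.
By orbit–stabilizer, |C_G(c⁵d)| = |G| / |conj. class of c⁵d| = 32 / 2 = 16.
The 16 elements commuting with c⁵d are {e, c², c⁴, c⁶, c⁸, c¹⁰, c¹², c¹⁴, c⁹d, cd, c¹¹d, c³d, c¹³d, c⁵d, c¹⁵d, c⁷d}.

Answer: {e, c², c⁴, c⁶, c⁸, c¹⁰, c¹², c¹⁴, c⁹d, cd, c¹¹d, c³d, c¹³d, c⁵d, c¹⁵d, c⁷d}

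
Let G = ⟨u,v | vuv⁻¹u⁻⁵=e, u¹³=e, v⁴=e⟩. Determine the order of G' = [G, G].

G' = [G, G] is generated by all commutators. The generator-pair commutators are: [u, v] = u⁹.
The subgroup they normally generate is {e, u, u², u³, u⁴, u⁵, u⁶, u⁷, u⁸, u⁹, u¹⁰, u¹¹, u¹²}, of order 13.
Check: |G/G'| = 52/13 = 4 is the order of the abelianisation.

Answer: 13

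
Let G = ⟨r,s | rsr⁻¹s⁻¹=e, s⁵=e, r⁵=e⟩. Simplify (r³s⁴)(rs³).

Compute (r³s⁴) · (rs³) by multiplying left to right and reducing via the relations at each step:
  (r³s⁴) · r = r⁴s⁴
  (r⁴s⁴) · s³ = r⁴s²

Answer: r⁴s²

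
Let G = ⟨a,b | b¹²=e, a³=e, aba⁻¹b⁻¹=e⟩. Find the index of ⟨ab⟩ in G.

First find ord(ab) by computing successive powers:
  (ab)¹ = ab, (ab)² = a²b², (ab)³ = b³, (ab)⁴ = ab⁴, (ab)⁵ = a²b⁵, (ab)⁶ = b⁶, (ab)⁷ = ab⁷, (ab)⁸ = a²b⁸, (ab)⁹ = b⁹, (ab)¹⁰ = ab¹⁰, (ab)¹¹ = a²b¹¹, (ab)¹² = e.
So |⟨ab⟩| = ord(ab) = 12. With |G| = 36, by Lagrange [G : ⟨ab⟩] = 36/12 = 3.

Answer: 3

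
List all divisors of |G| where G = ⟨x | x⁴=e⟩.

|G| = 4 = 2². By Lagrange's theorem the order of any subgroup divides 4; the divisors of 4 are 1, 2, 4.

Answer: 1, 2, 4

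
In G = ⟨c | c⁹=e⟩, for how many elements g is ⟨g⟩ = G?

G is cyclic of order 9. An element generates G iff its order is 9, and a cyclic group of order 9 has exactly φ(9) = 6 such elements.

Answer: 6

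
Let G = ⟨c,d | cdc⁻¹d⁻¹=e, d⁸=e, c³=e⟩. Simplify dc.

Compute d · c by multiplying left to right and reducing via the relations at each step:
  d · c = cd

Answer: cd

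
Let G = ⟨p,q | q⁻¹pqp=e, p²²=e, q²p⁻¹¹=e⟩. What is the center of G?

An element z ∈ Z(G) iff z commutes with every generator.
For example p¹¹ is central: (p¹¹)·p = p¹² = p·(p¹¹); (p¹¹)·q = q⁻¹ = q·(p¹¹).
Whereas p ∉ Z(G) since p·q = pq ≠ p¹⁰q⁻¹ = q·p.
Checking each of the 44 elements this way gives Z(G) = {e, p¹¹}, of order 2.

Answer: {e, p¹¹}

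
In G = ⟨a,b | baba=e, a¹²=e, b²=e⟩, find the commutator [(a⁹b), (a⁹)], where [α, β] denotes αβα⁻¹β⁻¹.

[(a⁹b), (a⁹)] = (a⁹b)·(a⁹)·(a⁹b)⁻¹·(a⁹)⁻¹.
  (a⁹b) · (a⁹) = b
  b · (a⁹b) = a³
  (a³) · (a³) = a⁶

Answer: a⁶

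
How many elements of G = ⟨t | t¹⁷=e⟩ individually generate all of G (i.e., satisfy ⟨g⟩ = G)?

G is cyclic of order 17. An element generates G iff its order is 17, and a cyclic group of order 17 has exactly φ(17) = 16 such elements.

Answer: 16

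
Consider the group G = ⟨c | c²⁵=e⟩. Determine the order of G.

G is generated by a single element, so G is cyclic. The relator gives c²⁵ = e and no smaller power is forced to be e, so the 25 powers {c, e, c², c³, c⁴, c⁵, c⁶, c⁷, c⁸, c⁹, c²², c²³, c²¹, c²⁰, c²⁴, c¹², c¹³, c¹¹, c¹⁰, c¹⁴, c¹⁵, c¹⁶, c¹⁷, c¹⁸, c¹⁹} are distinct. Hence |G| = 25.

Answer: 25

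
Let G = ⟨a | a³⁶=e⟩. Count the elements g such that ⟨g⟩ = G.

G is cyclic of order 36. An element generates G iff its order is 36, and a cyclic group of order 36 has exactly φ(36) = 12 such elements.

Answer: 12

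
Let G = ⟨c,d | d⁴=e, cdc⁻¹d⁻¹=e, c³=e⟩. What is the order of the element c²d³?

Compute successive powers until reaching e:
  (c²d³)¹ = c²d³, (c²d³)² = cd², (c²d³)³ = d, (c²d³)⁴ = c², (c²d³)⁵ = cd³, (c²d³)⁶ = d², (c²d³)⁷ = c²d, (c²d³)⁸ = c, (c²d³)⁹ = d³, (c²d³)¹⁰ = c²d², (c²d³)¹¹ = cd, (c²d³)¹² = e.
The smallest positive k with (c²d³)ᵏ = e is 12.

Answer: 12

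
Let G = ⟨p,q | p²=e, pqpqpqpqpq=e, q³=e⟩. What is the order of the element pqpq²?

Compute successive powers until reaching e:
  (pqpq²)¹ = pqpq², (pqpq²)² = pqpq²pqpq², (pqpq²)³ = qpq²pqpq²p, (pqpq²)⁴ = qpq²p, (pqpq²)⁵ = e.
The smallest positive k with (pqpq²)ᵏ = e is 5.

Answer: 5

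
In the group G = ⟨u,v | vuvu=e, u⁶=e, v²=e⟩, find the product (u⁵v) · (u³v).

Compute (u⁵v) · (u³v) by multiplying left to right and reducing via the relations at each step:
  (u⁵v) · u³ = u²v
  (u²v) · v = u²

Answer: u²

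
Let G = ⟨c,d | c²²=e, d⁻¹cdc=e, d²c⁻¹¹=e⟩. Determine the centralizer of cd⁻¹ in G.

⟨cd⁻¹⟩ ⊆ C_G(cd⁻¹) since powers of cd⁻¹ commute with cd⁻¹; so |C_G(cd⁻¹)| ≥ |⟨cd⁻¹⟩| = 4.
By orbit–stabilizer, |C_G(cd⁻¹)| = |G| / |conj. class of cd⁻¹| = 44 / 11 = 4.
The 4 elements commuting with cd⁻¹ are {e, c¹¹, cd, cd⁻¹}.

Answer: {e, c¹¹, cd, cd⁻¹}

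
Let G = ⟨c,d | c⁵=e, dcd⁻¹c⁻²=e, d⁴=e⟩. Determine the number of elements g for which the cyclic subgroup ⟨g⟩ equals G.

⟨g⟩ = G would require ord(g) = |G| = 20, but the maximum element order in G is 5 < 20. So G is not cyclic and no single element generates it: the count is 0.

Answer: 0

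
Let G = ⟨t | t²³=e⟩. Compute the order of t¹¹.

Compute successive powers until reaching e:
  (t¹¹)¹ = t¹¹, (t¹¹)² = t²², (t¹¹)³ = t¹⁰, (t¹¹)⁴ = t²¹, (t¹¹)⁵ = t⁹, (t¹¹)⁶ = t²⁰, (t¹¹)⁷ = t⁸, (t¹¹)⁸ = t¹⁹, (t¹¹)⁹ = t⁷, (t¹¹)¹⁰ = t¹⁸, (t¹¹)¹¹ = t⁶, (t¹¹)¹² = t¹⁷, (t¹¹)¹³ = t⁵, (t¹¹)¹⁴ = t¹⁶, (t¹¹)¹⁵ = t⁴, (t¹¹)¹⁶ = t¹⁵, (t¹¹)¹⁷ = t³, (t¹¹)¹⁸ = t¹⁴, (t¹¹)¹⁹ = t², (t¹¹)²⁰ = t¹³, (t¹¹)²¹ = t, (t¹¹)²² = t¹², (t¹¹)²³ = e.
The smallest positive k with (t¹¹)ᵏ = e is 23.

Answer: 23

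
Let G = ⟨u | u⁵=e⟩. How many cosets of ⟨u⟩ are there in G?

First find ord(u) by computing successive powers:
  u¹ = u, u² = u², u³ = u³, u⁴ = u⁴, u⁵ = e.
So |⟨u⟩| = ord(u) = 5. With |G| = 5, by Lagrange [G : ⟨u⟩] = 5/5 = 1.

Answer: 1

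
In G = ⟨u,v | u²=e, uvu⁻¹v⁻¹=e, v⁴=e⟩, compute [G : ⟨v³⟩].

First find ord(v³) by computing successive powers:
  (v³)¹ = v³, (v³)² = v², (v³)³ = v, (v³)⁴ = e.
So |⟨v³⟩| = ord(v³) = 4. With |G| = 8, by Lagrange [G : ⟨v³⟩] = 8/4 = 2.

Answer: 2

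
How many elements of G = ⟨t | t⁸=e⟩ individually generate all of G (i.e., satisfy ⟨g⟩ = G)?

G is cyclic of order 8. An element generates G iff its order is 8, and a cyclic group of order 8 has exactly φ(8) = 4 such elements.

Answer: 4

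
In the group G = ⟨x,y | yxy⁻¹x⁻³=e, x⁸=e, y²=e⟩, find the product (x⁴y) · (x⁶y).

Compute (x⁴y) · (x⁶y) by multiplying left to right and reducing via the relations at each step:
  (x⁴y) · x⁶ = x⁶y
  (x⁶y) · y = x⁶

Answer: x⁶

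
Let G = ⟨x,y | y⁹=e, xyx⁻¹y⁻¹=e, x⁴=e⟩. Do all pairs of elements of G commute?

Each pair of generators commutes: x·y = xy = y·x. Since the generators pairwise commute, every element of G commutes with every other, so G is abelian.

Answer: Yes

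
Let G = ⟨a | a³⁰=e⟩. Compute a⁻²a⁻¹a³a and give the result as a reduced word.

Multiply left to right, reducing at each step:
  (a²⁸) · a⁻¹ = a²⁷
  (a²⁷) · a³ = e
  e · a = a

Answer: a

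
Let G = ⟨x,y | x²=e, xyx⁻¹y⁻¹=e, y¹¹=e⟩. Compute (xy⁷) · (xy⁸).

Compute (xy⁷) · (xy⁸) by multiplying left to right and reducing via the relations at each step:
  (xy⁷) · x = y⁷
  (y⁷) · y⁸ = y⁴

Answer: y⁴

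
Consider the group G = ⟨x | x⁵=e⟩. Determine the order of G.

G is generated by a single element, so G is cyclic. The relator gives x⁵ = e and no smaller power is forced to be e, so the 5 powers {e, x, x², x³, x⁴} are distinct. Hence |G| = 5.

Answer: 5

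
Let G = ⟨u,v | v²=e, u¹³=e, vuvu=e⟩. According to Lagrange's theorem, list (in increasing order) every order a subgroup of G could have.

|G| = 26 = 2 · 13. By Lagrange's theorem the order of any subgroup divides 26; the divisors of 26 are 1, 2, 13, 26.

Answer: 1, 2, 13, 26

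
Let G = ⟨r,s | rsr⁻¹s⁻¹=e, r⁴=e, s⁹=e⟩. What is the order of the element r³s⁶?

Compute successive powers until reaching e:
  (r³s⁶)¹ = r³s⁶, (r³s⁶)² = r²s³, (r³s⁶)³ = r, (r³s⁶)⁴ = s⁶, (r³s⁶)⁵ = r³s³, (r³s⁶)⁶ = r², (r³s⁶)⁷ = rs⁶, (r³s⁶)⁸ = s³, (r³s⁶)⁹ = r³, (r³s⁶)¹⁰ = r²s⁶, (r³s⁶)¹¹ = rs³, (r³s⁶)¹² = e.
The smallest positive k with (r³s⁶)ᵏ = e is 12.

Answer: 12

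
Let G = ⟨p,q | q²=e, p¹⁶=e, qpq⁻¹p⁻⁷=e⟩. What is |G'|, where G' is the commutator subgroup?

G' = [G, G] is generated by all commutators. The generator-pair commutators are: [p, q] = p¹⁰.
The subgroup they normally generate is {e, p², p⁴, p⁶, p⁸, p¹⁰, p¹², p¹⁴}, of order 8.
Check: |G/G'| = 32/8 = 4 is the order of the abelianisation.

Answer: 8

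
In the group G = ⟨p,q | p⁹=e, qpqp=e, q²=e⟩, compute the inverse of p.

The order of p is 9 (smallest k with pᵏ = e), so p⁻¹ = p⁸ = p⁸.
Check: p · (p⁸) → p · p⁸ = e, giving e as required.

Answer: p⁸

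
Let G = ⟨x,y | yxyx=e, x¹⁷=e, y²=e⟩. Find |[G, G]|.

G' = [G, G] is generated by all commutators. The generator-pair commutators are: [x, y] = x².
The subgroup they normally generate is {e, x, x², x³, x⁴, x⁵, x⁶, x⁷, x⁸, x⁹, x¹⁰, x¹¹, x¹², x¹³, x¹⁴, x¹⁵, x¹⁶}, of order 17.
Check: |G/G'| = 34/17 = 2 is the order of the abelianisation.

Answer: 17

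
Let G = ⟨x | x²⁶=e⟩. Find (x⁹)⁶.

Compute successive powers of (x⁹), reducing at each step:
  (x⁹)²: (x⁹) · x⁹ = x¹⁸
  (x⁹)³: (x¹⁸) · x⁹ = x
  (x⁹)⁴: x · x⁹ = x¹⁰
  (x⁹)⁵: (x¹⁰) · x⁹ = x¹⁹
  (x⁹)⁶: (x¹⁹) · x⁹ = x²

Answer: x²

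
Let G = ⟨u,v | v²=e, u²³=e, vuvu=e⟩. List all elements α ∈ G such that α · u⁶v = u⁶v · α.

⟨u⁶v⟩ ⊆ C_G(u⁶v) since powers of u⁶v commute with u⁶v; so |C_G(u⁶v)| ≥ |⟨u⁶v⟩| = 2.
By orbit–stabilizer, |C_G(u⁶v)| = |G| / |conj. class of u⁶v| = 46 / 23 = 2.
The 2 elements commuting with u⁶v are {e, u⁶v}.

Answer: {e, u⁶v}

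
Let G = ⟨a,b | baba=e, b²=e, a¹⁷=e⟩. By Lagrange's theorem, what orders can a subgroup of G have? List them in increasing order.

|G| = 34 = 2 · 17. By Lagrange's theorem the order of any subgroup divides 34; the divisors of 34 are 1, 2, 17, 34.

Answer: 1, 2, 17, 34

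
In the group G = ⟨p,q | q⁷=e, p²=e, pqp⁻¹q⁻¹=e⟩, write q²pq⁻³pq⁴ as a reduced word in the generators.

Multiply left to right, reducing at each step:
  (q²) · p = pq²
  (pq²) · q⁻³ = pq⁶
  (pq⁶) · p = q⁶
  (q⁶) · q⁴ = q³

Answer: q³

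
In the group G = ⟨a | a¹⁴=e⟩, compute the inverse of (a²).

The order of (a²) is 7 (smallest k with (a²)ᵏ = e), so (a²)⁻¹ = (a²)⁶ = a¹².
Check: (a²) · (a¹²) → (a²) · a¹² = e, giving e as required.

Answer: a¹²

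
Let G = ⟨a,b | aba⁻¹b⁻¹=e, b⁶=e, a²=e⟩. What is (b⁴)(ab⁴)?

Compute (b⁴) · (ab⁴) by multiplying left to right and reducing via the relations at each step:
  (b⁴) · a = ab⁴
  (ab⁴) · b⁴ = ab²

Answer: ab²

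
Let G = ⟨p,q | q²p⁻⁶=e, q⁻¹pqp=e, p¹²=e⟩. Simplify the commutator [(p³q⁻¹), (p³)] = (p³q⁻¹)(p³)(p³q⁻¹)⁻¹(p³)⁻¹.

[(p³q⁻¹), (p³)] = (p³q⁻¹)·(p³)·(p³q⁻¹)⁻¹·(p³)⁻¹.
  (p³q⁻¹) · (p³) = q⁻¹
  (q⁻¹) · (p³q) = p⁹
  (p⁹) · (p⁹) = p⁶

Answer: p⁶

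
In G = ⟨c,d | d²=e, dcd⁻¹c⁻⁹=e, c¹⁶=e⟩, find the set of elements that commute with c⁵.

⟨c⁵⟩ ⊆ C_G(c⁵) since powers of c⁵ commute with c⁵; so |C_G(c⁵)| ≥ |⟨c⁵⟩| = 16.
By orbit–stabilizer, |C_G(c⁵)| = |G| / |conj. class of c⁵| = 32 / 2 = 16.
The 16 elements commuting with c⁵ are {e, c, c², c³, c⁴, c⁵, c⁶, c⁷, c⁸, c⁹, c¹⁰, c¹¹, c¹², c¹³, c¹⁴, c¹⁵}.

Answer: {e, c, c², c³, c⁴, c⁵, c⁶, c⁷, c⁸, c⁹, c¹⁰, c¹¹, c¹², c¹³, c¹⁴, c¹⁵}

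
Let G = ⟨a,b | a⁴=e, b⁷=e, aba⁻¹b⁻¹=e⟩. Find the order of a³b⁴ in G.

Compute successive powers until reaching e:
  (a³b⁴)¹ = a³b⁴, (a³b⁴)² = a²b, (a³b⁴)³ = ab⁵, (a³b⁴)⁴ = b², (a³b⁴)⁵ = a³b⁶, (a³b⁴)⁶ = a²b³, (a³b⁴)⁷ = a, (a³b⁴)⁸ = b⁴, (a³b⁴)⁹ = a³b, (a³b⁴)¹⁰ = a²b⁵, (a³b⁴)¹¹ = ab², (a³b⁴)¹² = b⁶, (a³b⁴)¹³ = a³b³, (a³b⁴)¹⁴ = a², (a³b⁴)¹⁵ = ab⁴, (a³b⁴)¹⁶ = b, (a³b⁴)¹⁷ = a³b⁵, (a³b⁴)¹⁸ = a²b², (a³b⁴)¹⁹ = ab⁶, (a³b⁴)²⁰ = b³, (a³b⁴)²¹ = a³, (a³b⁴)²² = a²b⁴, (a³b⁴)²³ = ab, (a³b⁴)²⁴ = b⁵, (a³b⁴)²⁵ = a³b², (a³b⁴)²⁶ = a²b⁶, (a³b⁴)²⁷ = ab³, (a³b⁴)²⁸ = e.
The smallest positive k with (a³b⁴)ᵏ = e is 28.

Answer: 28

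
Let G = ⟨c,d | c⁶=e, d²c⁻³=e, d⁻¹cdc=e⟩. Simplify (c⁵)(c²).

Compute (c⁵) · (c²) by multiplying left to right and reducing via the relations at each step:
  (c⁵) · c² = c

Answer: c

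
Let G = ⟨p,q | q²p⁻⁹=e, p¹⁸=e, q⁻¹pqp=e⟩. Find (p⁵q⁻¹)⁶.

Compute successive powers of (p⁵q⁻¹), reducing at each step:
  (p⁵q⁻¹)²: (p⁵q⁻¹) · p⁵ = q⁻¹;   (q⁻¹) · q⁻¹ = p⁹
  (p⁵q⁻¹)³: (p⁹) · p⁵ = p¹⁴;   (p¹⁴) · q⁻¹ = p⁵q
  (p⁵q⁻¹)⁴: (p⁵q) · p⁵ = q;   q · q⁻¹ = e
  (p⁵q⁻¹)⁵: e · p⁵ = p⁵;   (p⁵) · q⁻¹ = p⁵q⁻¹
  (p⁵q⁻¹)⁶: (p⁵q⁻¹) · p⁵ = q⁻¹;   (q⁻¹) · q⁻¹ = p⁹

Answer: p⁹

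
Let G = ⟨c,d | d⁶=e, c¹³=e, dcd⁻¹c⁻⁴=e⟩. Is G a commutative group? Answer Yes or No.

c·d = cd but d·c = c⁴d, so c·d ≠ d·c and G is not abelian.

Answer: No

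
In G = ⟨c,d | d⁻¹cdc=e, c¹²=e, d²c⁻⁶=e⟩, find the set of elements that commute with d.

⟨d⟩ ⊆ C_G(d) since powers of d commute with d; so |C_G(d)| ≥ |⟨d⟩| = 4.
By orbit–stabilizer, |C_G(d)| = |G| / |conj. class of d| = 24 / 6 = 4.
The 4 elements commuting with d are {e, c⁶, d, d⁻¹}.

Answer: {e, c⁶, d, d⁻¹}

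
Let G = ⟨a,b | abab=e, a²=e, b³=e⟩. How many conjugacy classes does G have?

The conjugacy classes (representative and size) are:
  [e] (size 1), [ab²] (size 3), [b²] (size 2).
Class equation: 1 + 3 + 2 = 6 = |G|. So G has 3 conjugacy classes.

Answer: 3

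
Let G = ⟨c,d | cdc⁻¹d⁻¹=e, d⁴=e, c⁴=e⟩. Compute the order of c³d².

Compute successive powers until reaching e:
  (c³d²)¹ = c³d², (c³d²)² = c², (c³d²)³ = cd², (c³d²)⁴ = e.
The smallest positive k with (c³d²)ᵏ = e is 4.

Answer: 4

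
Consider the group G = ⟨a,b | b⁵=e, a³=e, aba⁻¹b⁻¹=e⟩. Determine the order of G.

Enumerate words in the generators, reducing via the relations: the distinct elements are
  {a, b, e, ab, a², b², b³, b⁴, ab², ab³, ab⁴, a²b, a²b², a²b³, a²b⁴}.
No further products give new elements, so |G| = 15.

Answer: 15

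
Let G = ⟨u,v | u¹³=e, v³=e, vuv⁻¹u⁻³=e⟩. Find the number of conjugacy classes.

The conjugacy classes (representative and size) are:
  [e] (size 1), [u] (size 3), [u⁵] (size 3), [u¹⁰] (size 3), [u⁸] (size 3), [u¹⁰v] (size 13), [u⁷v²] (size 13).
Class equation: 1 + 3 + 3 + 3 + 3 + 13 + 13 = 39 = |G|. So G has 7 conjugacy classes.

Answer: 7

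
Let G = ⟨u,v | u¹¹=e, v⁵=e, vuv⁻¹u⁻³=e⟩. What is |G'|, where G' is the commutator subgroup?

G' = [G, G] is generated by all commutators. The generator-pair commutators are: [u, v] = u⁹.
The subgroup they normally generate is {e, u, u², u³, u⁴, u⁵, u⁶, u⁷, u⁸, u⁹, u¹⁰}, of order 11.
Check: |G/G'| = 55/11 = 5 is the order of the abelianisation.

Answer: 11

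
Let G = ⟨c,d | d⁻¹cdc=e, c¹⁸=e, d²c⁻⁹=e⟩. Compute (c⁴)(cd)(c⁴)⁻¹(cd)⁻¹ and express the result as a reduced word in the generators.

[(c⁴), (cd)] = (c⁴)·(cd)·(c⁴)⁻¹·(cd)⁻¹.
  (c⁴) · (cd) = c⁵d
  (c⁵d) · (c¹⁴) = d⁻¹
  (d⁻¹) · (cd⁻¹) = c⁸

Answer: c⁸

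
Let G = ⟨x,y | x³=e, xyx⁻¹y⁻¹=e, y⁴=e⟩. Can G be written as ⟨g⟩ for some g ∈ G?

|G| = 12. The element xy has order 12 (its powers give 12 distinct elements), so ⟨xy⟩ = G and G is cyclic.

Answer: Yes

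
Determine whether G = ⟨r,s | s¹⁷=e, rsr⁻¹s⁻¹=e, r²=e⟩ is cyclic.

|G| = 34. The element rs has order 34 (its powers give 34 distinct elements), so ⟨rs⟩ = G and G is cyclic.

Answer: Yes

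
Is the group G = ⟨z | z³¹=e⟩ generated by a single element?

|G| = 31. The element z has order 31 (its powers give 31 distinct elements), so ⟨z⟩ = G and G is cyclic.

Answer: Yes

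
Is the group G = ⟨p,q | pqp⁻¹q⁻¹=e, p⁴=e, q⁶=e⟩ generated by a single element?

|G| = 24, but the maximum element order in G is 12 < 24. No single element generates all of G, so G is not cyclic.

Answer: No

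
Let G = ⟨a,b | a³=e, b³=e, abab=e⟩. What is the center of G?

An element z ∈ Z(G) iff z commutes with every generator.
For example e is central: e·a = a = a·e; e·b = b = b·e.
Whereas a ∉ Z(G) since a·b = ab ≠ a²b² = b·a.
Checking each of the 12 elements this way gives Z(G) = {e}, of order 1.

Answer: {e}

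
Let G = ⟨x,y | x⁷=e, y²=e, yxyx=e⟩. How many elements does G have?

Enumerate words in the generators, reducing via the relations: the distinct elements are
  {e, x, y, xy, x², x³, x⁴, x⁵, x⁶, x²y, x³y, x⁴y, x⁵y, x⁶y}.
No further products give new elements, so |G| = 14.

Answer: 14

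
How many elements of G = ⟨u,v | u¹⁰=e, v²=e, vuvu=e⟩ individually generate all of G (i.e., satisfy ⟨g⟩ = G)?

⟨g⟩ = G would require ord(g) = |G| = 20, but the maximum element order in G is 10 < 20. So G is not cyclic and no single element generates it: the count is 0.

Answer: 0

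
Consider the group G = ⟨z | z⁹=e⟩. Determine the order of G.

G is generated by a single element, so G is cyclic. The relator gives z⁹ = e and no smaller power is forced to be e, so the 9 powers {e, z, z², z³, z⁴, z⁵, z⁶, z⁷, z⁸} are distinct. Hence |G| = 9.

Answer: 9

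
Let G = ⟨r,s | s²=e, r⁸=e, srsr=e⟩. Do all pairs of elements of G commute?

r·s = rs but s·r = r⁷s, so r·s ≠ s·r and G is not abelian.

Answer: No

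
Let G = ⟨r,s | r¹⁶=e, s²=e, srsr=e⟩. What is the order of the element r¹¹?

Compute successive powers until reaching e:
  (r¹¹)¹ = r¹¹, (r¹¹)² = r⁶, (r¹¹)³ = r, (r¹¹)⁴ = r¹², (r¹¹)⁵ = r⁷, (r¹¹)⁶ = r², (r¹¹)⁷ = r¹³, (r¹¹)⁸ = r⁸, (r¹¹)⁹ = r³, (r¹¹)¹⁰ = r¹⁴, (r¹¹)¹¹ = r⁹, (r¹¹)¹² = r⁴, (r¹¹)¹³ = r¹⁵, (r¹¹)¹⁴ = r¹⁰, (r¹¹)¹⁵ = r⁵, (r¹¹)¹⁶ = e.
The smallest positive k with (r¹¹)ᵏ = e is 16.

Answer: 16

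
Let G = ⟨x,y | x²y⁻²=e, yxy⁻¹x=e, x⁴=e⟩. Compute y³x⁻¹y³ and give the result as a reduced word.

Multiply left to right, reducing at each step:
  (y⁻¹) · x⁻¹ = xy⁻¹
  (xy⁻¹) · y³ = x³

Answer: x³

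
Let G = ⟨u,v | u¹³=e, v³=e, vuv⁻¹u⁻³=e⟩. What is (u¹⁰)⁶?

Compute successive powers of (u¹⁰), reducing at each step:
  (u¹⁰)²: (u¹⁰) · u¹⁰ = u⁷
  (u¹⁰)³: (u⁷) · u¹⁰ = u⁴
  (u¹⁰)⁴: (u⁴) · u¹⁰ = u
  (u¹⁰)⁵: u · u¹⁰ = u¹¹
  (u¹⁰)⁶: (u¹¹) · u¹⁰ = u⁸

Answer: u⁸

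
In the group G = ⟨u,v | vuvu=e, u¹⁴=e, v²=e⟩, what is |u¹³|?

Compute successive powers until reaching e:
  (u¹³)¹ = u¹³, (u¹³)² = u¹², (u¹³)³ = u¹¹, (u¹³)⁴ = u¹⁰, (u¹³)⁵ = u⁹, (u¹³)⁶ = u⁸, (u¹³)⁷ = u⁷, (u¹³)⁸ = u⁶, (u¹³)⁹ = u⁵, (u¹³)¹⁰ = u⁴, (u¹³)¹¹ = u³, (u¹³)¹² = u², (u¹³)¹³ = u, (u¹³)¹⁴ = e.
The smallest positive k with (u¹³)ᵏ = e is 14.

Answer: 14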